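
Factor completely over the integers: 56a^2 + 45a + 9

(7a + 3)(8a + 3)

Need a pair with product 56·9 = 504 and sum 45: that's 24 and 21.
Split the middle term: 56a^2 + 24a + 21a + 9 = 8a(7a + 3) + 3(7a + 3).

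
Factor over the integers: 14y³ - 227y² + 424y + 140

Trying the rational-root candidates, y = 14 is a root, so (y - 14) divides it; the quotient is 14y² - 31y - 10.
The remaining quadratic factors as (2y - 5)(7y + 2).

(2y - 5)(7y + 2)(y - 14)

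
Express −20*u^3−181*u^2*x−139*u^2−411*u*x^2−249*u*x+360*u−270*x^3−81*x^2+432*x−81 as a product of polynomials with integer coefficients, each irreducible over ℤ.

Group: 4*u*(−5*u^2−39*u*x−36*u−54*x^2−27*x+81) + (5*x−1)*(−5*u^2−39*u*x−36*u−54*x^2−27*x+81); both groups contain (−5*u^2−39*u*x−36*u−54*x^2−27*x+81), so (4*u+5*x−1) is a factor with cofactor −5*u^2−39*u*x−36*u−54*x^2−27*x+81.
The cofactor groups again: −5*u^2−39*u*x−36*u−54*x^2−27*x+81 = −u*(5*u+9*x−9) + (−6*x−9)*(5*u+9*x−9); both groups contain (5*u+9*x−9), giving −(u+6*x+9)*(5*u+9*x−9).

−(4*u+5*x−1)*(5*u+9*x−9)*(u+6*x+9)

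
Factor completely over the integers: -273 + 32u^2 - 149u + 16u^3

Testing divisors of the constant over divisors of the leading coefficient, u = -13/4 is a root, giving the factor (4u + 13) and quotient 4u^2 - 5u - 21.
The remaining quadratic factors as (u - 3)(4u + 7).

(4u + 13)(4u + 7)(u - 3)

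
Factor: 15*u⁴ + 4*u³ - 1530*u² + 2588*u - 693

(3*u - 1)*(5*u - 7)*(u + 11)*(u - 9)

By the rational root theorem, u = 7/5 is a root, giving the factor (5*u - 7) and quotient 3*u³ + 5*u² - 299*u + 99.
Next, u = 1/3 is a root, so (3*u - 1) is a factor; dividing leaves u² + 2*u - 99.
The remaining quadratic factors as (u - 9)(u + 11).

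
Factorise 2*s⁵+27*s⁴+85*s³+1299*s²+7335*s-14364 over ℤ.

By the rational root theorem, s = 3/2 is a root, so (2*s-3) is a factor; dividing leaves s⁴+15*s³+65*s²+747*s+4788.
Continuing, s = -7 is a root, so (s+7) is a factor; dividing leaves s³+8*s²+9*s+684.
Continuing, s = -12 is a root, so (s+12) is a factor; dividing leaves s²-4*s+57.
The quadratic s²-4*s+57 has discriminant -212 < 0 and is irreducible over ℤ.

(2*s-3)*(s+12)*(s+7)*(s²-4*s+57)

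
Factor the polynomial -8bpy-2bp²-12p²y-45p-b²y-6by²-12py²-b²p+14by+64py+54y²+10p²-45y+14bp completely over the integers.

Group: p(-b²-2bp-6by+14b-12py+10p+54y-45) + y(-b²-2bp-6by+14b-12py+10p+54y-45); both groups contain (-b²-2bp-6by+14b-12py+10p+54y-45), so (p+y) is a factor with cofactor -b²-2bp-6by+14b-12py+10p+54y-45.
The cofactor groups again: -b²-2bp-6by+14b-12py+10p+54y-45 = -b(b+6y-5) + (-2p+9)(b+6y-5); both groups contain (b+6y-5), giving -(b+2p-9)(b+6y-5).

-(b+2p-9)(b+6y-5)(p+y)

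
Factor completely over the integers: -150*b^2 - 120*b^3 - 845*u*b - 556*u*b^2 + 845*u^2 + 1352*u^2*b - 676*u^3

Group: 4*u*(-169*u^2 + 169*u*b + 30*b^2) + (-4*b - 5)*(-169*u^2 + 169*u*b + 30*b^2); both groups contain (-169*u^2 + 169*u*b + 30*b^2), so (4*u - 4*b - 5) is a factor with cofactor -169*u^2 + 169*u*b + 30*b^2.
The cofactor groups again: -169*u^2 + 169*u*b + 30*b^2 = -13*u*(13*u - 15*b) - 2*b*(13*u - 15*b); both groups contain (13*u - 15*b), giving -(13*u + 2*b)*(13*u - 15*b).

-(13*u - 15*b)*(4*u - 4*b - 5)*(13*u + 2*b)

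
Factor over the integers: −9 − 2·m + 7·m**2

(7·m − 9)·(m + 1)

Need a pair with product 7·(−9) = −63 and sum −2: that's −9 and 7.
Split the middle term: 7·m**2 − 9·m + 7·m − 9 = m·(7·m − 9) + (7·m − 9).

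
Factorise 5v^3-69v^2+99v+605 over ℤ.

(5v+11)(v-11)(v-5)

Among the possible rational roots, v = -11/5 is a root, giving the factor (5v+11) and quotient v^2-16v+55.
The remaining quadratic factors as (v-5)(v-11).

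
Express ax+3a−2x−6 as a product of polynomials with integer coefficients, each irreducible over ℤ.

(a−2)(x+3)

Group as (ax+3a) + (−2x−6) = a(x+3) − 2(x+3).
Both groups share the factor (x+3).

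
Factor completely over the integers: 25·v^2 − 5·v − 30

5·(5·v − 6)·(v + 1)

Pull out the common factor 5, then factor the remaining trinomial.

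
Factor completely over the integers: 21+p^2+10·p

Two integers with product 21 and sum 10 are 7 and 3.

(p+3)·(p+7)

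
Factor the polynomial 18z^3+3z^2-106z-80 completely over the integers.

(3z-8)(6z+5)(z+2)

Testing divisors of the constant over divisors of the leading coefficient, z = -2 is a root, giving the factor (z+2) and quotient 18z^2-33z-40.
The remaining quadratic factors as (6z+5)(3z-8).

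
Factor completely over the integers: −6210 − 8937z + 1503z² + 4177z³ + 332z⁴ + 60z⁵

(2z − 3)(5z + 6)(6z + 5)(z² + 5z + 69)

By the rational root theorem, z = 3/2 is a root, so (2z − 3) divides it; the quotient is 30z⁴ + 211z³ + 2405z² + 4359z + 2070.
Continuing, z = −6/5 is a root, so (5z + 6) divides it; the quotient is 6z³ + 35z² + 439z + 345.
Next, z = −5/6 is a root, so (6z + 5) is a factor; dividing leaves z² + 5z + 69.
The quadratic z² + 5z + 69 has discriminant −251 < 0 and is irreducible over ℤ.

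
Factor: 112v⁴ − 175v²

7v²(4v + 5)(4v − 5)

Every term has a factor of 7v². Then 16v² − 25 = (4v)² − (5)².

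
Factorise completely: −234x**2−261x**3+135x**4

Pull out the common factor 9x**2, then factor the remaining trinomial.

9x**2(3x+2)(5x−13)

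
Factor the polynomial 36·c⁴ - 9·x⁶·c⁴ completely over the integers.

-9·c⁴·(x³ + 2)·(x³ - 2)

Factor out 9·c⁴ first: what remains is -x⁶ + 4.
Recognize a difference of squares with the parts 2 and x³.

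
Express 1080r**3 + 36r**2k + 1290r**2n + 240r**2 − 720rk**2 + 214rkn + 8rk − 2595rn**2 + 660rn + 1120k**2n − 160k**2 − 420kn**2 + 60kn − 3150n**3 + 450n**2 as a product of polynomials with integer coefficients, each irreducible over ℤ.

Group: 10r(108r**2 + 90rk − 33rn + 24r − 140kn + 20k − 210n**2 + 30n) + (−8k + 15n)(108r**2 + 90rk − 33rn + 24r − 140kn + 20k − 210n**2 + 30n); both groups contain (108r**2 + 90rk − 33rn + 24r − 140kn + 20k − 210n**2 + 30n), so (10r − 8k + 15n) is a factor with cofactor 108r**2 + 90rk − 33rn + 24r − 140kn + 20k − 210n**2 + 30n.
The cofactor groups again: 108r**2 + 90rk − 33rn + 24r − 140kn + 20k − 210n**2 + 30n = 12r(9r − 14n + 2) + (10k + 15n)(9r − 14n + 2); both groups contain (9r − 14n + 2), giving (12r + 10k + 15n)(9r − 14n + 2).

(9r − 14n + 2)(10r − 8k + 15n)(12r + 10k + 15n)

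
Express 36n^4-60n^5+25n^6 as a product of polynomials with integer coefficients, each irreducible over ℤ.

n^4(5n-6)^2

Every term has a factor of n^4; factoring it out leaves 25n^2-60n+36.
Recognize a perfect-square trinomial with the parts 6 and 5n.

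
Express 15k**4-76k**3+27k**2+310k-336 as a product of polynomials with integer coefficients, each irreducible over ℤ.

(3k-8)(5k-7)(k+2)(k-3)

Trying the rational-root candidates, k = 3 is a root, so (k-3) divides it; the quotient is 15k**3-31k**2-66k+112.
Next, k = -2 is a root, so (k+2) is a factor; dividing leaves 15k**2-61k+56.
The remaining quadratic factors as (3k-8)(5k-7).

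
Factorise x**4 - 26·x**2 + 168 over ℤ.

Substitute u = x**2 to get a quadratic in u, then factor.
x**2 - 12 is irreducible over ℤ (12 is not a perfect square).
x**2 - 14 is irreducible over ℤ (14 is not a perfect square).

(x**2 - 12)·(x**2 - 14)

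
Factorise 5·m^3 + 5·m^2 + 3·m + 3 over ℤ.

(m + 1)·(5·m^2 + 3)

Group as (5·m^3 + 3·m) + (5·m^2 + 3) = m·(5·m^2 + 3) + (5·m^2 + 3).
Both groups share the factor (5·m^2 + 3).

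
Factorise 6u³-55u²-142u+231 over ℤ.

Testing divisors of the constant over divisors of the leading coefficient, u = 11 is a root, giving the factor (u-11) and quotient 6u²+11u-21.
The remaining quadratic factors as (6u-7)(u+3).

(6u-7)(u+3)(u-11)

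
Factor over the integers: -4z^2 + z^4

z^2(z + 2)(z - 2)

Pull out the common factor z^2, leaving z^2 - 4.
Recognize a difference of squares with the parts z and 2.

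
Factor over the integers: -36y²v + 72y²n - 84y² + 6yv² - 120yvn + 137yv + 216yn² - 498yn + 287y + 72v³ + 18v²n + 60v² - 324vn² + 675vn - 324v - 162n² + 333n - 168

Group: 3y(-12yv + 24yn - 28y + 18v² - 36vn + 51v - 18n + 21) + (4v + 9n - 8)(-12yv + 24yn - 28y + 18v² - 36vn + 51v - 18n + 21); both groups contain (-12yv + 24yn - 28y + 18v² - 36vn + 51v - 18n + 21), so (3y + 4v + 9n - 8) is a factor with cofactor -12yv + 24yn - 28y + 18v² - 36vn + 51v - 18n + 21.
The cofactor groups again: -12yv + 24yn - 28y + 18v² - 36vn + 51v - 18n + 21 = -4y(3v - 6n + 7) + (6v + 3)(3v - 6n + 7); both groups contain (3v - 6n + 7), giving -(4y - 6v - 3)(3v - 6n + 7).

-(3v - 6n + 7)(4y - 6v - 3)(3y + 4v + 9n - 8)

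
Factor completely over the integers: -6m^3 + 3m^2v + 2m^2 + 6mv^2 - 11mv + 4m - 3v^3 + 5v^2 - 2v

Group: 2m(-3m^2 + m + 3v^2 - 5v + 2) - v(-3m^2 + m + 3v^2 - 5v + 2); both groups contain (-3m^2 + m + 3v^2 - 5v + 2), so (2m - v) is a factor with cofactor -3m^2 + m + 3v^2 - 5v + 2.
The cofactor groups again: -3m^2 + m + 3v^2 - 5v + 2 = -3m(m + v - 1) + (3v - 2)(m + v - 1); both groups contain (m + v - 1), giving -(3m - 3v + 2)(m + v - 1).

-(2m - v)(3m - 3v + 2)(m + v - 1)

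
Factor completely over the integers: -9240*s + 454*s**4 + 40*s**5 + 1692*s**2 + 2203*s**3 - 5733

By the rational root theorem, s = 7/4 is a root, so (4*s - 7) is a factor; dividing leaves 10*s**4 + 131*s**3 + 780*s**2 + 1788*s + 819.
Then s = -3/5 is a root, so (5*s + 3) divides it; the quotient is 2*s**3 + 25*s**2 + 141*s + 273.
Continuing, s = -7/2 is a root, so (2*s + 7) divides it; the quotient is s**2 + 9*s + 39.
The quadratic s**2 + 9*s + 39 has discriminant -75 < 0 and is irreducible over ℤ.

(2*s + 7)*(4*s - 7)*(5*s + 3)*(s**2 + 9*s + 39)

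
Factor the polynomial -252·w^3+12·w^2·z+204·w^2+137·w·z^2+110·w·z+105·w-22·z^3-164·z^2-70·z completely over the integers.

Group: 14·w·(-18·w^2+15·w·z+21·w-2·z^2-14·z) + (11·z+5)·(-18·w^2+15·w·z+21·w-2·z^2-14·z); both groups contain (-18·w^2+15·w·z+21·w-2·z^2-14·z), so (14·w+11·z+5) is a factor with cofactor -18·w^2+15·w·z+21·w-2·z^2-14·z.
The cofactor groups again: -18·w^2+15·w·z+21·w-2·z^2-14·z = -6·w·(3·w-2·z) + (z+7)·(3·w-2·z); both groups contain (3·w-2·z), giving -(6·w-z-7)·(3·w-2·z).

-(14·w+11·z+5)·(3·w-2·z)·(6·w-z-7)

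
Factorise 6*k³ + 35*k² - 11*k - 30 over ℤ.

Among the possible rational roots, k = -6 is a root, so (k + 6) is a factor; dividing leaves 6*k² - k - 5.
The remaining quadratic factors as (k - 1)(6*k + 5).

(6*k + 5)*(k + 6)*(k - 1)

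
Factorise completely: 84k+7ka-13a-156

(7k-13)(a+12)

Group as (7ka+84k) + (-13a-156) = 7k(a+12) - 13(a+12).
Both groups share the factor (a+12).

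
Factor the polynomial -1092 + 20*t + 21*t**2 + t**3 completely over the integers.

(t + 13)*(t + 14)*(t - 6)

Among the possible rational roots, t = 6 is a root, so (t - 6) is a factor; dividing leaves t**2 + 27*t + 182.
The remaining quadratic factors as (t + 14)(t + 13).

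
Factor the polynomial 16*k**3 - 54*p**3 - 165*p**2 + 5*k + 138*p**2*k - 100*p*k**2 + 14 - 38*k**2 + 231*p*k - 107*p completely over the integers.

Group: 6*p*(-9*p**2 + 11*p*k - 17*p - 2*k**2 + 3*k + 2) + (-8*k + 7)*(-9*p**2 + 11*p*k - 17*p - 2*k**2 + 3*k + 2); both groups contain (-9*p**2 + 11*p*k - 17*p - 2*k**2 + 3*k + 2), so (6*p - 8*k + 7) is a factor with cofactor -9*p**2 + 11*p*k - 17*p - 2*k**2 + 3*k + 2.
The cofactor groups again: -9*p**2 + 11*p*k - 17*p - 2*k**2 + 3*k + 2 = -p*(9*p - 2*k - 1) + (k - 2)*(9*p - 2*k - 1); both groups contain (9*p - 2*k - 1), giving -(p - k + 2)*(9*p - 2*k - 1).

-(9*p - 2*k - 1)*(6*p - 8*k + 7)*(p - k + 2)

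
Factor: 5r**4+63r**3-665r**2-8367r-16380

(5r+13)(r+15)(r+7)(r-12)

Testing divisors of the constant over divisors of the leading coefficient, r = -15 is a root, so (r+15) divides it; the quotient is 5r**3-12r**2-485r-1092.
Next, r = 12 is a root, giving the factor (r-12) and quotient 5r**2+48r+91.
The remaining quadratic factors as (5r+13)(r+7).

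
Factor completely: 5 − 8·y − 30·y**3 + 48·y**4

(8·y − 5)·(6·y**3 − 1)

Group as (48·y**4 − 8·y) + (−30·y**3 + 5) = 8·y·(6·y**3 − 1) − 5·(6·y**3 − 1).
Both groups share the factor (6·y**3 − 1).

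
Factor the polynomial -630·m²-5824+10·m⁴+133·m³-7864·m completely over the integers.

(2·m+13)·(5·m+4)·(m+14)·(m-8)

Trying the rational-root candidates, m = -13/2 is a root, so (2·m+13) is a factor; dividing leaves 5·m³+34·m²-536·m-448.
Next, m = -14 is a root, so (m+14) is a factor; dividing leaves 5·m²-36·m-32.
The remaining quadratic factors as (m-8)(5·m+4).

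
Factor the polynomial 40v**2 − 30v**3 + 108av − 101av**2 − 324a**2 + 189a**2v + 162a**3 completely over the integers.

(2a + 3v − 4)(9a + 2v)(9a − 5v)

Group: 9a(18a**2 + 17av − 36a − 15v**2 + 20v) + 2v(18a**2 + 17av − 36a − 15v**2 + 20v); both groups contain (18a**2 + 17av − 36a − 15v**2 + 20v), so (9a + 2v) is a factor with cofactor 18a**2 + 17av − 36a − 15v**2 + 20v.
The cofactor groups again: 18a**2 + 17av − 36a − 15v**2 + 20v = 2a(9a − 5v) + (3v − 4)(9a − 5v); both groups contain (9a − 5v), giving (2a + 3v − 4)(9a − 5v).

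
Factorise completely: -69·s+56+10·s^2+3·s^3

(3·s-8)·(s+7)·(s-1)

Among the possible rational roots, s = -7 is a root, so (s+7) divides it; the quotient is 3·s^2-11·s+8.
The remaining quadratic factors as (3·s-8)(s-1).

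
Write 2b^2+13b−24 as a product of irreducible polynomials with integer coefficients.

(2b−3)(b+8)

Need a pair with product 2·(−24) = −48 and sum 13: that's 16 and −3.
Split the middle term: 2b^2+16b − 3b−24 = 2b(b+8) − 3(b+8).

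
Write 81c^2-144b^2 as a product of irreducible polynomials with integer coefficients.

9(3c-4b)(3c+4b)

Pull out the common factor 9; 9c^2-16b^2 is a difference of squares.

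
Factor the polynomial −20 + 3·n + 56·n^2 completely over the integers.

(7·n − 4)·(8·n + 5)

Need a pair with product 56·(−20) = −1120 and sum 3: that's −32 and 35.
Split the middle term: 56·n^2 − 32·n + 35·n − 20 = 8·n·(7·n − 4) + 5·(7·n − 4).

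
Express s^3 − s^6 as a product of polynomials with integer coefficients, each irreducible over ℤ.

−s^3(s − 1)(s^2 + s + 1)

Pull out the common factor s^3, leaving −s^3 + 1.
Recognize a difference of cubes with the parts 1 and s.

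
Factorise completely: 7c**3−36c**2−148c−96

(7c+6)(c+2)(c−8)

Testing divisors of the constant over divisors of the leading coefficient, c = 8 is a root, so (c−8) divides it; the quotient is 7c**2+20c+12.
The remaining quadratic factors as (c+2)(7c+6).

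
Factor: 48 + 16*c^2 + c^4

Substitute u = c^2 to get a quadratic in u, then factor.
c^2 + 4 is irreducible over ℤ (sum of squares).
c^2 + 12 is irreducible over ℤ (always positive, so no real roots).

(c^2 + 12)*(c^2 + 4)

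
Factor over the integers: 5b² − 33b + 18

Need a pair with product 5·18 = 90 and sum −33: that's −30 and −3.
Split the middle term: 5b² − 30b − 3b + 18 = 5b(b − 6) − 3(b − 6).

(5b − 3)(b − 6)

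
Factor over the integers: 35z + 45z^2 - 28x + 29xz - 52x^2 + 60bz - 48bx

-(12b + 13x + 9z + 7)(4x - 5z)

Group: -4x(12b + 13x + 9z + 7) + 5z(12b + 13x + 9z + 7); both groups contain (12b + 13x + 9z + 7).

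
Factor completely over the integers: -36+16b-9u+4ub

(4b-9)(u+4)

Group as (4ub-9u) + (16b-36) = u(4b-9) + 4(4b-9).
Both groups share the factor (4b-9).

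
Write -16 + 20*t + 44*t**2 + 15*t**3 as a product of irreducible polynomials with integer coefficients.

Among the possible rational roots, t = -2 is a root, so (t + 2) divides it; the quotient is 15*t**2 + 14*t - 8.
The remaining quadratic factors as (5*t - 2)(3*t + 4).

(3*t + 4)*(5*t - 2)*(t + 2)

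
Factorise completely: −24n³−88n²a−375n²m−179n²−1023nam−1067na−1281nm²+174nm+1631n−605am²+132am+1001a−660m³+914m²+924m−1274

−(3n+11a+12m−14)(n+11m+13)(8n+5m−7)

Group: 8n(−3n²−11na−45nm−25n−121am−143a−132m²−2m+182) + (5m−7)(−3n²−11na−45nm−25n−121am−143a−132m²−2m+182); both groups contain (−3n²−11na−45nm−25n−121am−143a−132m²−2m+182), so (8n+5m−7) is a factor with cofactor −3n²−11na−45nm−25n−121am−143a−132m²−2m+182.
The cofactor groups again: −3n²−11na−45nm−25n−121am−143a−132m²−2m+182 = −3n(n+11m+13) + (−11a−12m+14)(n+11m+13); both groups contain (n+11m+13), giving −(3n+11a+12m−14)(n+11m+13).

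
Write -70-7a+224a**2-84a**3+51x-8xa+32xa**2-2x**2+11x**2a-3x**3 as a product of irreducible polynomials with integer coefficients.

-(3x-14a-7)(x-2a+5)(x+3a-2)

Group: x(-3x**2+5xa+13x+42a**2-7a-14) + (-2a+5)(-3x**2+5xa+13x+42a**2-7a-14); both groups contain (-3x**2+5xa+13x+42a**2-7a-14), so (x-2a+5) is a factor with cofactor -3x**2+5xa+13x+42a**2-7a-14.
The cofactor groups again: -3x**2+5xa+13x+42a**2-7a-14 = -3x(x+3a-2) + (14a+7)(x+3a-2); both groups contain (x+3a-2), giving -(3x-14a-7)(x+3a-2).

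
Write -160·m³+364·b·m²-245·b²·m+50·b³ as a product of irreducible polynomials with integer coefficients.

Group: 5·b·(10·b²-33·b·m+20·m²) - 8·m·(10·b²-33·b·m+20·m²); both groups contain (10·b²-33·b·m+20·m²), so (5·b-8·m) is a factor with cofactor 10·b²-33·b·m+20·m².
The cofactor groups again: 10·b²-33·b·m+20·m² = 5·b·(2·b-5·m) - 4·m·(2·b-5·m); both groups contain (2·b-5·m), giving (5·b-4·m)·(2·b-5·m).

(2·b-5·m)·(5·b-4·m)·(5·b-8·m)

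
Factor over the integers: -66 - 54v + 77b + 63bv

(7b - 6)(9v + 11)

Group as (63bv + 77b) + (-54v - 66) = 7b(9v + 11) - 6(9v + 11).
Both groups share the factor (9v + 11).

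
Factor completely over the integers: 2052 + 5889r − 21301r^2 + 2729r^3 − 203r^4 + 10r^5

Testing divisors of the constant over divisors of the leading coefficient, r = −1/5 is a root, so (5r + 1) is a factor; dividing leaves 2r^4 − 41r^3 + 554r^2 − 4371r + 2052.
Then r = 1/2 is a root, so (2r − 1) divides it; the quotient is r^3 − 20r^2 + 267r − 2052.
Continuing, r = 12 is a root, so (r − 12) divides it; the quotient is r^2 − 8r + 171.
The quadratic r^2 − 8r + 171 has discriminant −620 < 0 and is irreducible over ℤ.

(2r − 1)(5r + 1)(r − 12)(r^2 − 8r + 171)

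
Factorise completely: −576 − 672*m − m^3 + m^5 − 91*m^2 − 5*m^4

By the rational root theorem, m = 8 is a root, so (m − 8) is a factor; dividing leaves m^4 + 3*m^3 + 23*m^2 + 93*m + 72.
Next, m = −3 is a root, giving the factor (m + 3) and quotient m^3 + 23*m + 24.
Then m = −1 is a root, giving the factor (m + 1) and quotient m^2 − m + 24.
The quadratic m^2 − m + 24 has discriminant −95 < 0 and is irreducible over ℤ.

(m + 1)*(m + 3)*(m − 8)*(m^2 − m + 24)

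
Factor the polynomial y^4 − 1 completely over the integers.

(y + 1)·(y − 1)·(y^2 + 1)

Difference of squares twice: with A = y and B = 1, A⁴ − B⁴ = (A² − B²)(A² + B²), and A² − B² factors again.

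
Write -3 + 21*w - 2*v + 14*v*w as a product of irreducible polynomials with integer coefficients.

Group as (14*v*w - 2*v) + (21*w - 3) = 2*v*(7*w - 1) + 3*(7*w - 1).
Both groups share the factor (7*w - 1).

(2*v + 3)*(7*w - 1)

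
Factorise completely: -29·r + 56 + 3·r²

(3·r - 8)·(r - 7)

Need a pair with product 3·56 = 168 and sum -29: that's -21 and -8.
Split the middle term: 3·r² - 21·r - 8·r + 56 = 3·r·(r - 7) - 8·(r - 7).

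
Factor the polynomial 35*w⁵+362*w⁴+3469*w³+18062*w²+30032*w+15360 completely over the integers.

(5*w+6)*(7*w+8)*(w+5)*(w²+3*w+64)

By the rational root theorem, w = −5 is a root, so (w+5) is a factor; dividing leaves 35*w⁴+187*w³+2534*w²+5392*w+3072.
Then w = −6/5 is a root, so (5*w+6) divides it; the quotient is 7*w³+29*w²+472*w+512.
Next, w = −8/7 is a root, so (7*w+8) is a factor; dividing leaves w²+3*w+64.
The quadratic w²+3*w+64 has discriminant −247 < 0 and is irreducible over ℤ.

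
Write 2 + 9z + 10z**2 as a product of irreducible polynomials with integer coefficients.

Need a pair with product 10·2 = 20 and sum 9: that's 5 and 4.
Split the middle term: 10z**2 + 5z + 4z + 2 = 5z(2z + 1) + 2(2z + 1).

(2z + 1)(5z + 2)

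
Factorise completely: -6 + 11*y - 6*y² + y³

(y - 1)*(y - 2)*(y - 3)

Among the possible rational roots, y = 3 is a root, so (y - 3) is a factor; dividing leaves y² - 3*y + 2.
The remaining quadratic factors as (y - 2)(y - 1).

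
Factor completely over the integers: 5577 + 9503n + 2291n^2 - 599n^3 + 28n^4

(4n + 3)(7n + 13)(n - 11)(n - 13)

Trying the rational-root candidates, n = -13/7 is a root, so (7n + 13) divides it; the quotient is 4n^3 - 93n^2 + 500n + 429.
Then n = -3/4 is a root, so (4n + 3) is a factor; dividing leaves n^2 - 24n + 143.
The remaining quadratic factors as (n - 13)(n - 11).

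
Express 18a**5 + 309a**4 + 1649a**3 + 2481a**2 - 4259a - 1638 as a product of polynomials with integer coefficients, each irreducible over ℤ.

Trying the rational-root candidates, a = 7/6 is a root, giving the factor (6a - 7) and quotient 3a**4 + 55a**3 + 339a**2 + 809a + 234.
Then a = -1/3 is a root, so (3a + 1) is a factor; dividing leaves a**3 + 18a**2 + 107a + 234.
Then a = -9 is a root, giving the factor (a + 9) and quotient a**2 + 9a + 26.
The quadratic a**2 + 9a + 26 has discriminant -23 < 0 and is irreducible over ℤ.

(3a + 1)(6a - 7)(a + 9)(a**2 + 9a + 26)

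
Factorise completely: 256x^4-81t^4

Write as (16x^2)² − (9t^2)², then factor 16x^2-9t^2 once more.

(4x-3t)(4x+3t)(16x^2+9t^2)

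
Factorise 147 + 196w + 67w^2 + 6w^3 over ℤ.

(6w + 7)(w + 3)(w + 7)

Among the possible rational roots, w = -7/6 is a root, so (6w + 7) divides it; the quotient is w^2 + 10w + 21.
The remaining quadratic factors as (w + 7)(w + 3).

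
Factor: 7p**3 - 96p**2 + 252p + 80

Trying the rational-root candidates, p = 10 is a root, giving the factor (p - 10) and quotient 7p**2 - 26p - 8.
The remaining quadratic factors as (7p + 2)(p - 4).

(7p + 2)(p - 10)(p - 4)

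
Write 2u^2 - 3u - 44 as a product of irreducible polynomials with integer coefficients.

Need a pair with product 2·(-44) = -88 and sum -3: that's -11 and 8.
Split the middle term: 2u^2 - 11u + 8u - 44 = u(2u - 11) + 4(2u - 11).

(2u - 11)(u + 4)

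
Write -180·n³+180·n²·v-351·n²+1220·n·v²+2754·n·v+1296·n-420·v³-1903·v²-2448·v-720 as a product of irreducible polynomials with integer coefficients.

-(15·n-5·v-12)·(3·n+7·v+12)·(4·n-12·v-5)

Group: 3·n·(-60·n²+200·n·v+123·n-60·v²-169·v-60) + (7·v+12)·(-60·n²+200·n·v+123·n-60·v²-169·v-60); both groups contain (-60·n²+200·n·v+123·n-60·v²-169·v-60), so (3·n+7·v+12) is a factor with cofactor -60·n²+200·n·v+123·n-60·v²-169·v-60.
The cofactor groups again: -60·n²+200·n·v+123·n-60·v²-169·v-60 = -15·n·(4·n-12·v-5) + (5·v+12)·(4·n-12·v-5); both groups contain (4·n-12·v-5), giving -(15·n-5·v-12)·(4·n-12·v-5).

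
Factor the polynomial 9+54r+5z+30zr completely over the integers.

(5z+9)(6r+1)

Group as (30zr+5z) + (54r+9) = 5z(6r+1) + 9(6r+1).
Both groups share the factor (6r+1).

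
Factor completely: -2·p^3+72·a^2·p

2·p·(6·a+p)·(6·a-p)

Pull out the common factor 2·p; 36·a^2-p^2 is a difference of squares.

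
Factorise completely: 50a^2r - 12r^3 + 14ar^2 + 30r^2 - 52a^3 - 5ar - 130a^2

-(13a - 6r)(2a + r)(2a - 2r + 5)

Group: 2a(-26a^2 + 38ar - 65a - 12r^2 + 30r) + r(-26a^2 + 38ar - 65a - 12r^2 + 30r); both groups contain (-26a^2 + 38ar - 65a - 12r^2 + 30r), so (2a + r) is a factor with cofactor -26a^2 + 38ar - 65a - 12r^2 + 30r.
The cofactor groups again: -26a^2 + 38ar - 65a - 12r^2 + 30r = -2a(13a - 6r) + (2r - 5)(13a - 6r); both groups contain (13a - 6r), giving -(2a - 2r + 5)(13a - 6r).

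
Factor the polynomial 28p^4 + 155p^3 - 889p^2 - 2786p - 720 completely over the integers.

(4p + 9)(7p + 2)(p + 8)(p - 5)

Testing divisors of the constant over divisors of the leading coefficient, p = -8 is a root, giving the factor (p + 8) and quotient 28p^3 - 69p^2 - 337p - 90.
Next, p = 5 is a root, giving the factor (p - 5) and quotient 28p^2 + 71p + 18.
The remaining quadratic factors as (4p + 9)(7p + 2).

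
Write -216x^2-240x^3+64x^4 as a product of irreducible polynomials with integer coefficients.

Pull out the common factor 8x^2, then factor the remaining trinomial.

8x^2(2x-9)(4x+3)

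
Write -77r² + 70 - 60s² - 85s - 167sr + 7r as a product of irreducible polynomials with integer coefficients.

-(5s + 11r + 10)(12s + 7r - 7)

Group: -5s(12s + 7r - 7) + (-11r - 10)(12s + 7r - 7); both groups contain (12s + 7r - 7).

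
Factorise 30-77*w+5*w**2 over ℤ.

Need a pair with product 5·30 = 150 and sum -77: that's -2 and -75.
Split the middle term: 5*w**2-2*w - 75*w+30 = w*(5*w-2) - 15*(5*w-2).

(5*w-2)*(w-15)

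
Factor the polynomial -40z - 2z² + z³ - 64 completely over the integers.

Trying the rational-root candidates, z = 8 is a root, so (z - 8) is a factor; dividing leaves z² + 6z + 8.
The remaining quadratic factors as (z + 2)(z + 4).

(z + 2)(z + 4)(z - 8)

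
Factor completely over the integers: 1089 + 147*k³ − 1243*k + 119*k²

By the rational root theorem, k = −11/3 is a root, so (3*k + 11) divides it; the quotient is 49*k² − 140*k + 99.
The remaining quadratic factors as (7*k − 9)(7*k − 11).

(3*k + 11)*(7*k − 11)*(7*k − 9)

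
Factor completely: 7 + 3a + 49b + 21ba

Group as (21ba + 49b) + (3a + 7) = 7b(3a + 7) + (3a + 7).
Both groups share the factor (3a + 7).

(3a + 7)(7b + 1)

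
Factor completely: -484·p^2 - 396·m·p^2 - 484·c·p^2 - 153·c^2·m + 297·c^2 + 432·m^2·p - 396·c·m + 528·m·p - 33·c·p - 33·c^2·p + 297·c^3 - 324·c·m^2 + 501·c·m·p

Group: 3·c·(99·c^2 - 51·c·m + 121·c·p + 99·c - 108·m^2 + 99·m·p - 132·m + 121·p) - 4·p·(99·c^2 - 51·c·m + 121·c·p + 99·c - 108·m^2 + 99·m·p - 132·m + 121·p); both groups contain (99·c^2 - 51·c·m + 121·c·p + 99·c - 108·m^2 + 99·m·p - 132·m + 121·p), so (3·c - 4·p) is a factor with cofactor 99·c^2 - 51·c·m + 121·c·p + 99·c - 108·m^2 + 99·m·p - 132·m + 121·p.
The cofactor groups again: 99·c^2 - 51·c·m + 121·c·p + 99·c - 108·m^2 + 99·m·p - 132·m + 121·p = 9·c·(11·c + 9·m + 11) + (-12·m + 11·p)·(11·c + 9·m + 11); both groups contain (11·c + 9·m + 11), giving (9·c - 12·m + 11·p)·(11·c + 9·m + 11).

(11·c + 9·m + 11)·(3·c - 4·p)·(9·c - 12·m + 11·p)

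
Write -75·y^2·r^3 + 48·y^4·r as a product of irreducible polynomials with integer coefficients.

Pull out the common factor 3·y^2·r; 16·y^2 - 25·r^2 is a difference of squares.

3·r·y^2·(4·y - 5·r)·(4·y + 5·r)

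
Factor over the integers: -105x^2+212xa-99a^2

-(15x-11a)(7x-9a)

Group: -15x(7x-9a) + 11a(7x-9a); both groups contain (7x-9a).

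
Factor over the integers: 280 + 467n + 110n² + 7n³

Trying the rational-root candidates, n = −5/7 is a root, so (7n + 5) is a factor; dividing leaves n² + 15n + 56.
The remaining quadratic factors as (n + 7)(n + 8).

(7n + 5)(n + 7)(n + 8)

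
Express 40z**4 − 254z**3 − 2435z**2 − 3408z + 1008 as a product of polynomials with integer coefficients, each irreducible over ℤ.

(2z + 7)(4z − 1)(5z + 12)(z − 12)

Testing divisors of the constant over divisors of the leading coefficient, z = −12/5 is a root, so (5z + 12) is a factor; dividing leaves 8z**3 − 70z**2 − 319z + 84.
Next, z = 1/4 is a root, so (4z − 1) is a factor; dividing leaves 2z**2 − 17z − 84.
The remaining quadratic factors as (z − 12)(2z + 7).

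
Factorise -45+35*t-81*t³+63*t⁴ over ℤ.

(7*t-9)*(9*t³+5)

Group as (63*t⁴+35*t) + (-81*t³-45) = 7*t*(9*t³+5) - 9*(9*t³+5).
Both groups share the factor (9*t³+5).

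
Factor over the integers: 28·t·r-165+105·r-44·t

Group as (28·t·r-44·t) + (105·r-165) = 4·t·(7·r-11) + 15·(7·r-11).
Both groups share the factor (7·r-11).

(4·t+15)·(7·r-11)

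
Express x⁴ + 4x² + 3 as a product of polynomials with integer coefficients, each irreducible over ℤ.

Substitute u = x² to get a quadratic in u, then factor.
x² + 1 is irreducible over ℤ (sum of squares).
x² + 3 is irreducible over ℤ (always positive, so no real roots).

(x² + 1)(x² + 3)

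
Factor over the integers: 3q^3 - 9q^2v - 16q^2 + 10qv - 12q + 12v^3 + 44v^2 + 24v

(3q + 3v + 2)(q - 2v)(q - 2v - 6)

Group: 3q(q^2 - 4qv - 6q + 4v^2 + 12v) + (3v + 2)(q^2 - 4qv - 6q + 4v^2 + 12v); both groups contain (q^2 - 4qv - 6q + 4v^2 + 12v), so (3q + 3v + 2) is a factor with cofactor q^2 - 4qv - 6q + 4v^2 + 12v.
The cofactor groups again: q^2 - 4qv - 6q + 4v^2 + 12v = q(q - 2v - 6) - 2v(q - 2v - 6); both groups contain (q - 2v - 6), giving (q - 2v)(q - 2v - 6).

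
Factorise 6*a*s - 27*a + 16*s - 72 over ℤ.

(2*s - 9)*(3*a + 8)

Group as (6*a*s - 27*a) + (16*s - 72) = 3*a*(2*s - 9) + 8*(2*s - 9).
Both groups share the factor (2*s - 9).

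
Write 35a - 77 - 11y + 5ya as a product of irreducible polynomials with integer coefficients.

Group as (5ya - 11y) + (35a - 77) = y(5a - 11) + 7(5a - 11).
Both groups share the factor (5a - 11).

(5a - 11)(y + 7)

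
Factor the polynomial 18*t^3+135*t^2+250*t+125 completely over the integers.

By the rational root theorem, t = −5/6 is a root, so (6*t+5) is a factor; dividing leaves 3*t^2+20*t+25.
The remaining quadratic factors as (3*t+5)(t+5).

(3*t+5)*(6*t+5)*(t+5)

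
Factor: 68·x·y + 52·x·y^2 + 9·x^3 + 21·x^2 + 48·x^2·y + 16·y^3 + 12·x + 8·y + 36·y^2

Group: 3·x·(3·x^2 + 14·x·y + 7·x + 8·y^2 + 18·y + 4) + 2·y·(3·x^2 + 14·x·y + 7·x + 8·y^2 + 18·y + 4); both groups contain (3·x^2 + 14·x·y + 7·x + 8·y^2 + 18·y + 4), so (3·x + 2·y) is a factor with cofactor 3·x^2 + 14·x·y + 7·x + 8·y^2 + 18·y + 4.
The cofactor groups again: 3·x^2 + 14·x·y + 7·x + 8·y^2 + 18·y + 4 = x·(3·x + 2·y + 4) + (4·y + 1)·(3·x + 2·y + 4); both groups contain (3·x + 2·y + 4), giving (x + 4·y + 1)·(3·x + 2·y + 4).

(3·x + 2·y)·(3·x + 2·y + 4)·(x + 4·y + 1)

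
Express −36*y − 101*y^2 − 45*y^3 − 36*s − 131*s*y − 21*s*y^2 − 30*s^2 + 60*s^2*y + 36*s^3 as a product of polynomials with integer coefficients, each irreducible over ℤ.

(6*s + 9*y + 4)*(6*s − 5*y − 9)*(s + y)

Group: 6*s*(6*s^2 + s*y − 9*s − 5*y^2 − 9*y) + (9*y + 4)*(6*s^2 + s*y − 9*s − 5*y^2 − 9*y); both groups contain (6*s^2 + s*y − 9*s − 5*y^2 − 9*y), so (6*s + 9*y + 4) is a factor with cofactor 6*s^2 + s*y − 9*s − 5*y^2 − 9*y.
The cofactor groups again: 6*s^2 + s*y − 9*s − 5*y^2 − 9*y = 6*s*(s + y) + (−5*y − 9)*(s + y); both groups contain (s + y), giving (6*s − 5*y − 9)*(s + y).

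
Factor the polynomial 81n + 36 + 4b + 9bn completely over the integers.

(9n + 4)(b + 9)

Group as (9bn + 4b) + (81n + 36) = b(9n + 4) + 9(9n + 4).
Both groups share the factor (9n + 4).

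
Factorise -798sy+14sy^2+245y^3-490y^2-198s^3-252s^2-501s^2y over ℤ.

-(11s-7y+14)(3s+7y)(6s+5y)

Group: 11s(-18s^2-57sy-35y^2) + (-7y+14)(-18s^2-57sy-35y^2); both groups contain (-18s^2-57sy-35y^2), so (11s-7y+14) is a factor with cofactor -18s^2-57sy-35y^2.
The cofactor groups again: -18s^2-57sy-35y^2 = -3s(6s+5y) - 7y(6s+5y); both groups contain (6s+5y), giving -(3s+7y)(6s+5y).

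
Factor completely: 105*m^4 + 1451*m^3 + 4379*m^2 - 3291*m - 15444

(3*m + 13)*(5*m + 11)*(7*m - 12)*(m + 9)

Trying the rational-root candidates, m = -11/5 is a root, so (5*m + 11) is a factor; dividing leaves 21*m^3 + 244*m^2 + 339*m - 1404.
Then m = -13/3 is a root, giving the factor (3*m + 13) and quotient 7*m^2 + 51*m - 108.
The remaining quadratic factors as (7*m - 12)(m + 9).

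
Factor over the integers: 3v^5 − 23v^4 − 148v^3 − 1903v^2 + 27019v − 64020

(3v − 11)(v − 12)(v − 5)(v^2 + 13v + 97)

Among the possible rational roots, v = 5 is a root, giving the factor (v − 5) and quotient 3v^4 − 8v^3 − 188v^2 − 2843v + 12804.
Continuing, v = 11/3 is a root, giving the factor (3v − 11) and quotient v^3 + v^2 − 59v − 1164.
Then v = 12 is a root, giving the factor (v − 12) and quotient v^2 + 13v + 97.
The quadratic v^2 + 13v + 97 has discriminant −219 < 0 and is irreducible over ℤ.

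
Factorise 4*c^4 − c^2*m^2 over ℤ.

c^2*(2*c + m)*(2*c − m)

Factor out c^2 first: what remains is 4*c^2 − m^2.
Recognize a difference of squares with the parts 2*c and m.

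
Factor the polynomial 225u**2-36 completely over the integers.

Factor out 9, leaving 25u**2-4, which is a difference of two squares.

9(5u+2)(5u-2)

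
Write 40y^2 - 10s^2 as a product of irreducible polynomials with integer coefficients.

Factor out 10, leaving 4y^2 - s^2, which is a difference of two squares.

10(2y - s)(2y + s)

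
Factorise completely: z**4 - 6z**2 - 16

(z**2 + 2)(z**2 - 8)

Substitute u = z**2 to get a quadratic in u, then factor.
z**2 + 2 is irreducible over ℤ (always positive, so no real roots).
z**2 - 8 is irreducible over ℤ (8 is not a perfect square).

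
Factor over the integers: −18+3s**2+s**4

(s**2+6)(s**2−3)

Substitute u = s**2 to get a quadratic in u, then factor.
s**2+6 is irreducible over ℤ (always positive, so no real roots).
s**2−3 is irreducible over ℤ (3 is not a perfect square).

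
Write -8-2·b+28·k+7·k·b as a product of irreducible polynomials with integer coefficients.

Group as (7·k·b+28·k) + (-2·b-8) = 7·k·(b+4) - 2·(b+4).
Both groups share the factor (b+4).

(7·k-2)·(b+4)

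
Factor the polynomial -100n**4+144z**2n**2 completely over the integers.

4n**2(6z-5n)(6z+5n)

Factor out 4n**2, leaving 36z**2-25n**2, which is a difference of two squares.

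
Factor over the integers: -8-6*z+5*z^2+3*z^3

(3*z-4)*(z+1)*(z+2)

Trying the rational-root candidates, z = 4/3 is a root, so (3*z-4) is a factor; dividing leaves z^2+3*z+2.
The remaining quadratic factors as (z+2)(z+1).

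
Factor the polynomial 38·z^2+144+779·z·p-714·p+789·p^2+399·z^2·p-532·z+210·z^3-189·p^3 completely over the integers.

Group: 7·z·(30·z^2+27·z·p+14·z-27·p^2+105·p-72) + (7·p-2)·(30·z^2+27·z·p+14·z-27·p^2+105·p-72); both groups contain (30·z^2+27·z·p+14·z-27·p^2+105·p-72), so (7·z+7·p-2) is a factor with cofactor 30·z^2+27·z·p+14·z-27·p^2+105·p-72.
The cofactor groups again: 30·z^2+27·z·p+14·z-27·p^2+105·p-72 = 5·z·(6·z+9·p-8) + (-3·p+9)·(6·z+9·p-8); both groups contain (6·z+9·p-8), giving (5·z-3·p+9)·(6·z+9·p-8).

(5·z-3·p+9)·(7·z+7·p-2)·(6·z+9·p-8)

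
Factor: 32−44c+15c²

Need a pair with product 15·32 = 480 and sum −44: that's −24 and −20.
Split the middle term: 15c²−24c − 20c+32 = 3c(5c−8) − 4(5c−8).

(3c−4)(5c−8)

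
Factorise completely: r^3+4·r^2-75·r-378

Among the possible rational roots, r = 9 is a root, giving the factor (r-9) and quotient r^2+13·r+42.
The remaining quadratic factors as (r+6)(r+7).

(r+6)·(r+7)·(r-9)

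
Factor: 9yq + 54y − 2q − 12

Group as (9yq + 54y) + (−2q − 12) = 9y(q + 6) − 2(q + 6).
Both groups share the factor (q + 6).

(9y − 2)(q + 6)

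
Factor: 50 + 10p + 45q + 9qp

Group as (9qp + 45q) + (10p + 50) = 9q(p + 5) + 10(p + 5).
Both groups share the factor (p + 5).

(9q + 10)(p + 5)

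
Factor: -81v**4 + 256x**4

Difference of squares twice: with A = 4x and B = 3v, A⁴ − B⁴ = (A² − B²)(A² + B²), and A² − B² factors again.

(4x - 3v)(4x + 3v)(16x**2 + 9v**2)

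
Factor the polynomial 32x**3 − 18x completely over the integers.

Every term has a factor of 2x. Then 16x**2 − 9 = (4x)² − (3)².

2x(4x + 3)(4x − 3)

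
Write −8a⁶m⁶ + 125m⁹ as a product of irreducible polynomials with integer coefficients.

−m⁶(2a² − 5m)(4a⁴ + 10a²m + 25m²)

Every term has a factor of m⁶; factoring it out leaves −8a⁶ + 125m³.
Recognize a difference of cubes with the parts 5m and 2a².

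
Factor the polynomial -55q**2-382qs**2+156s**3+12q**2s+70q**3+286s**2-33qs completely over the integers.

Group: q(70q**2+152qs-55q-78s**2-143s) - 2s(70q**2+152qs-55q-78s**2-143s); both groups contain (70q**2+152qs-55q-78s**2-143s), so (q-2s) is a factor with cofactor 70q**2+152qs-55q-78s**2-143s.
The cofactor groups again: 70q**2+152qs-55q-78s**2-143s = 14q(5q+13s) + (-6s-11)(5q+13s); both groups contain (5q+13s), giving (14q-6s-11)(5q+13s).

(14q-6s-11)(5q+13s)(q-2s)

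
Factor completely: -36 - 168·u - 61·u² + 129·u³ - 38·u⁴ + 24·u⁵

(2·u - 3)·(3·u + 2)·(4·u + 1)·(u² - u + 6)

Trying the rational-root candidates, u = 3/2 is a root, so (2·u - 3) is a factor; dividing leaves 12·u⁴ - u³ + 63·u² + 64·u + 12.
Continuing, u = -1/4 is a root, so (4·u + 1) divides it; the quotient is 3·u³ - u² + 16·u + 12.
Next, u = -2/3 is a root, giving the factor (3·u + 2) and quotient u² - u + 6.
The quadratic u² - u + 6 has discriminant -23 < 0 and is irreducible over ℤ.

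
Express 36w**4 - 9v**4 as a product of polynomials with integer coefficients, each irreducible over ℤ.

9(2w**2 - v**2)(2w**2 + v**2)

Factor out 9 first: what remains is 4w**4 - v**4.
Recognize a difference of squares with the parts 2w**2 and v**2.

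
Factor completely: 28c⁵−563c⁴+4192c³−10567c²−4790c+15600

By the rational root theorem, c = 6 is a root, so (c−6) divides it; the quotient is 28c⁴−395c³+1822c²+365c−2600.
Then c = −8/7 is a root, giving the factor (7c+8) and quotient 4c³−61c²+330c−325.
Next, c = 5/4 is a root, giving the factor (4c−5) and quotient c²−14c+65.
The quadratic c²−14c+65 has discriminant −64 < 0 and is irreducible over ℤ.

(4c−5)(7c+8)(c−6)(c²−14c+65)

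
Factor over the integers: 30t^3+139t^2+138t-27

(5t+9)(6t-1)(t+3)

Testing divisors of the constant over divisors of the leading coefficient, t = 1/6 is a root, giving the factor (6t-1) and quotient 5t^2+24t+27.
The remaining quadratic factors as (5t+9)(t+3).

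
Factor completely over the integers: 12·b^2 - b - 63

(3·b - 7)·(4·b + 9)

Need a pair with product 12·(-63) = -756 and sum -1: that's 27 and -28.
Split the middle term: 12·b^2 + 27·b - 28·b - 63 = 3·b·(4·b + 9) - 7·(4·b + 9).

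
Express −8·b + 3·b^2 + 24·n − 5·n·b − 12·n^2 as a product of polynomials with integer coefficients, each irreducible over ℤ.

−(3·n − b)·(4·n + 3·b − 8)

Group: −3·n·(4·n + 3·b − 8) + b·(4·n + 3·b − 8); both groups contain (4·n + 3·b − 8).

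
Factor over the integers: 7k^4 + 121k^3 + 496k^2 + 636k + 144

By the rational root theorem, k = -2 is a root, so (k + 2) is a factor; dividing leaves 7k^3 + 107k^2 + 282k + 72.
Continuing, k = -2/7 is a root, so (7k + 2) divides it; the quotient is k^2 + 15k + 36.
The remaining quadratic factors as (k + 3)(k + 12).

(7k + 2)(k + 12)(k + 2)(k + 3)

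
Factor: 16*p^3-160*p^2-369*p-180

Among the possible rational roots, p = 12 is a root, giving the factor (p-12) and quotient 16*p^2+32*p+15.
The remaining quadratic factors as (4*p+5)(4*p+3).

(4*p+3)*(4*p+5)*(p-12)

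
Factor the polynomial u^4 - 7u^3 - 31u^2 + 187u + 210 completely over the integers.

Among the possible rational roots, u = 7 is a root, so (u - 7) is a factor; dividing leaves u^3 - 31u - 30.
Continuing, u = -5 is a root, so (u + 5) divides it; the quotient is u^2 - 5u - 6.
The remaining quadratic factors as (u + 1)(u - 6).

(u + 1)(u + 5)(u - 6)(u - 7)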